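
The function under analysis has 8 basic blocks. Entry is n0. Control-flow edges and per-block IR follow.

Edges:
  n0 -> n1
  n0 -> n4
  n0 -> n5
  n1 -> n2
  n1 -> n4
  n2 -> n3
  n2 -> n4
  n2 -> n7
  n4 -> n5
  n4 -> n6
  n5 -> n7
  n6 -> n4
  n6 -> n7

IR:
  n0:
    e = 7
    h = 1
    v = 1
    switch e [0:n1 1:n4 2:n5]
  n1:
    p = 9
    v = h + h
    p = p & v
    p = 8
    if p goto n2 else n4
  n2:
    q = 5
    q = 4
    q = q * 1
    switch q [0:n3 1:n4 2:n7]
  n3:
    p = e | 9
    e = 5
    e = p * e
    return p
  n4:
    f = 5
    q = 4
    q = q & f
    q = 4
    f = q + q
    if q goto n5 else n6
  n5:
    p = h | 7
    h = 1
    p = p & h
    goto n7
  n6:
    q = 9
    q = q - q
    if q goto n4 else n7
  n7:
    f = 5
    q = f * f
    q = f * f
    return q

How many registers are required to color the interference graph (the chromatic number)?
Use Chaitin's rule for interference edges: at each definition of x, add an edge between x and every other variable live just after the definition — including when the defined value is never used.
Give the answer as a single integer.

Answer: 4

Derivation:
Per-block:
  n0: {e,h,v} / ∅
  n1: {p,v} / {h}
  n2: {q} / ∅
  n3: {e,p} / {e}
  n4: {f,q} / ∅
  n5: {h,p} / {h}
  n6: {q} / ∅
  n7: {f,q} / ∅

Live sets:
  n0 li=∅ lo={e,h}
  n1 li={e,h} lo={e,h}
  n2 li={e,h} lo={e,h}
  n3 li={e} lo=∅
  n4 li={h} lo={h}
  n5 li={h} lo=∅
  n6 li={h} lo={h}
  n7 li=∅ lo=∅

Interfere edges:
  e — {h,p,q,v}
  f — {h,q}
  h — {e,f,p,q,v}
  p — {e,h,v}
  q — {e,f,h}
  v — {e,h,p}

Colouring:
  clique {e,h,p,v} ⇒ need ≥ 4
  assign e→c1 f→c1 h→c0 p→c2 q→c2 v→c3 — no edge inside a register ⇒ χ ≤ 4
  χ = 4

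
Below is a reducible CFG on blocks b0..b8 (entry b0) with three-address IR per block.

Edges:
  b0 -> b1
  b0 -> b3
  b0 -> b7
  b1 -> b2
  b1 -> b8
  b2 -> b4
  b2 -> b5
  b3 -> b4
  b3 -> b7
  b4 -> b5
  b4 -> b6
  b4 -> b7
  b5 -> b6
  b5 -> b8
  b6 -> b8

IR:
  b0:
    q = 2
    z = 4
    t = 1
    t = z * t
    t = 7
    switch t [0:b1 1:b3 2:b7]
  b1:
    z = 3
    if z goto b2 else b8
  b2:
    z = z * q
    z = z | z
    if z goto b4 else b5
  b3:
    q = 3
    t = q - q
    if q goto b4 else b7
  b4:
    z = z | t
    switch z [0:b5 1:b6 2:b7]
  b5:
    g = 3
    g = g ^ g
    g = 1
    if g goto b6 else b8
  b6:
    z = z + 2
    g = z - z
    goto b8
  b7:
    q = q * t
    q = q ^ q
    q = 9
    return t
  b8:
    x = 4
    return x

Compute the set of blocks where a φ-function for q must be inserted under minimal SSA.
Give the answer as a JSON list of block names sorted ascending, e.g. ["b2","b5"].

idom tree: b1←b0 b2←b1 b3←b0 b4←b0 b5←b0 b6←b0 b7←b0 b8←b0
Join-block Dom:
  b4: preds {b2,b3}: {b0,b1,b2} ∩ {b0,b3} = {b0}; idom=b0
  b5: preds {b2,b4}: {b0,b1,b2} ∩ {b0,b4} = {b0}; idom=b0
  b6: preds {b4,b5}: {b0,b4} ∩ {b0,b5} = {b0}; idom=b0
  b7: preds {b0,b3,b4}: {b0} ∩ {b0,b3} ∩ {b0,b4} = {b0}; idom=b0
  b8: preds {b1,b5,b6}: {b0,b1} ∩ {b0,b5} ∩ {b0,b6} = {b0}; idom=b0

Frontier:
  b4←b2: walk b2→b1 to b0
  b4←b3: walk b3 to b0
  b5←b2: walk b2→b1 to b0
  b5←b4: walk b4 to b0
  b6←b4: walk b4 to b0
  b6←b5: walk b5 to b0
  b7←b0: walk · to b0
  b7←b3: walk b3 to b0
  b7←b4: walk b4 to b0
  b8←b1: walk b1 to b0
  b8←b5: walk b5 to b0
  b8←b6: walk b6 to b0
  b0 → ∅
  b1 → {b4,b5,b8}
  b2 → {b4,b5}
  b3 → {b4,b7}
  b4 → {b5,b6,b7}
  b5 → {b6,b8}
  b6 → {b8}
  b7 → ∅
  b8 → ∅

φ for q: defs {b0,b3,b7}
  DF⁺ = {b4,b5,b6,b7,b8}

Answer: ["b4", "b5", "b6", "b7", "b8"]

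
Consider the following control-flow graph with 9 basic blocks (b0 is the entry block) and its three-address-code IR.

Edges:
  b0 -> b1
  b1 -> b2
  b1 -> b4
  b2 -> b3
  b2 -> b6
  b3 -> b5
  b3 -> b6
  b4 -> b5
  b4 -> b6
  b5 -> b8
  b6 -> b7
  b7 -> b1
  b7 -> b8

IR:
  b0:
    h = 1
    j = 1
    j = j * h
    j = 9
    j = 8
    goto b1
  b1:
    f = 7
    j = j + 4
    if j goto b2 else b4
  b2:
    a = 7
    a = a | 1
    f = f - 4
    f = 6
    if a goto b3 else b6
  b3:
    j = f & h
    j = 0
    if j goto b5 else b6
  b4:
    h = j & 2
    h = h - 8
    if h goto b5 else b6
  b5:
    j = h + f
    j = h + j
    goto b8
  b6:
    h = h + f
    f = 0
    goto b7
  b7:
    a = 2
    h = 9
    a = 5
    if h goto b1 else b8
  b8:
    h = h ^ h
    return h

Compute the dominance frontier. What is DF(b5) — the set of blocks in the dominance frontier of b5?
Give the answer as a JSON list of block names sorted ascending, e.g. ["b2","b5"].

idom tree: b1←b0 b2←b1 b3←b2 b4←b1 b5←b1 b6←b1 b7←b6 b8←b1
Dom∩ at merges:
  b1: preds {b0,b7}: {b0} ∩ {b0,b1,b6,b7} = {b0}; idom=b0
  b5: preds {b3,b4}: {b0,b1,b2,b3} ∩ {b0,b1,b4} = {b0,b1}; idom=b1
  b6: preds {b2,b3,b4}: {b0,b1,b2} ∩ {b0,b1,b2,b3} ∩ {b0,b1,b4} = {b0,b1}; idom=b1
  b8: preds {b5,b7}: {b0,b1,b5} ∩ {b0,b1,b6,b7} = {b0,b1}; idom=b1

Frontier:
  join b1 pred b0: · stop@b0
  join b1 pred b7: b7→b6→b1 stop@b0
  join b5 pred b3: b3→b2 stop@b1
  join b5 pred b4: b4 stop@b1
  join b6 pred b2: b2 stop@b1
  join b6 pred b3: b3→b2 stop@b1
  join b6 pred b4: b4 stop@b1
  join b8 pred b5: b5 stop@b1
  join b8 pred b7: b7→b6 stop@b1
  DF(b0)=∅
  DF(b1)={b1}
  DF(b2)={b5,b6}
  DF(b3)={b5,b6}
  DF(b4)={b5,b6}
  DF(b5)={b8}
  DF(b6)={b1,b8}
  DF(b7)={b1,b8}
  DF(b8)=∅

DF(b5) = ["b8"]

Answer: ["b8"]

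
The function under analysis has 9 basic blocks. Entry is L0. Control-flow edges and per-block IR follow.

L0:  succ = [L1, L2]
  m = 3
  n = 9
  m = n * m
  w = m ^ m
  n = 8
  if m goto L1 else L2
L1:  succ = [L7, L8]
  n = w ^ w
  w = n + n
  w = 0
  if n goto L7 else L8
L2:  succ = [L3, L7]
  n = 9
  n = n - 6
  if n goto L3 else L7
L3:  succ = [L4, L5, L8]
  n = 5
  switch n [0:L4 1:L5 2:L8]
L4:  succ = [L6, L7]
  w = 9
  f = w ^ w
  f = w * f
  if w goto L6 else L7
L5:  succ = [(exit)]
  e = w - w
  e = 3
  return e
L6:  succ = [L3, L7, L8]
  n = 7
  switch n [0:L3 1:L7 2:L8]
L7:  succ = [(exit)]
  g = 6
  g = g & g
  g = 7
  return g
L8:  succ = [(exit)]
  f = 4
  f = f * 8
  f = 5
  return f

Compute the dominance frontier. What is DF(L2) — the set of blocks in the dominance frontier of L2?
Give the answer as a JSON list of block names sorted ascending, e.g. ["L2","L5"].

idom tree: L1←L0 L2←L0 L3←L2 L4←L3 L5←L3 L6←L4 L7←L0 L8←L0
Dom∩ at merges:
  L3: preds {L2,L6}: {L0,L2} ∩ {L0,L2,L3,L4,L6} = {L0,L2}; idom=L2
  L7: preds {L1,L2,L4,L6}: {L0,L1} ∩ {L0,L2} ∩ {L0,L2,L3,L4} ∩ {L0,L2,L3,L4,L6} = {L0}; idom=L0
  L8: preds {L1,L3,L6}: {L0,L1} ∩ {L0,L2,L3} ∩ {L0,L2,L3,L4,L6} = {L0}; idom=L0

DF derivation:
  join L3 pred L2: · stop@L2
  join L3 pred L6: L6→L4→L3 stop@L2
  join L7 pred L1: L1 stop@L0
  join L7 pred L2: L2 stop@L0
  join L7 pred L4: L4→L3→L2 stop@L0
  join L7 pred L6: L6→L4→L3→L2 stop@L0
  join L8 pred L1: L1 stop@L0
  join L8 pred L3: L3→L2 stop@L0
  join L8 pred L6: L6→L4→L3→L2 stop@L0
  L0 → ∅
  L1 → {L7,L8}
  L2 → {L7,L8}
  L3 → {L3,L7,L8}
  L4 → {L3,L7,L8}
  L5 → ∅
  L6 → {L3,L7,L8}
  L7 → ∅
  L8 → ∅

DF(L2) = ["L7", "L8"]

Answer: ["L7", "L8"]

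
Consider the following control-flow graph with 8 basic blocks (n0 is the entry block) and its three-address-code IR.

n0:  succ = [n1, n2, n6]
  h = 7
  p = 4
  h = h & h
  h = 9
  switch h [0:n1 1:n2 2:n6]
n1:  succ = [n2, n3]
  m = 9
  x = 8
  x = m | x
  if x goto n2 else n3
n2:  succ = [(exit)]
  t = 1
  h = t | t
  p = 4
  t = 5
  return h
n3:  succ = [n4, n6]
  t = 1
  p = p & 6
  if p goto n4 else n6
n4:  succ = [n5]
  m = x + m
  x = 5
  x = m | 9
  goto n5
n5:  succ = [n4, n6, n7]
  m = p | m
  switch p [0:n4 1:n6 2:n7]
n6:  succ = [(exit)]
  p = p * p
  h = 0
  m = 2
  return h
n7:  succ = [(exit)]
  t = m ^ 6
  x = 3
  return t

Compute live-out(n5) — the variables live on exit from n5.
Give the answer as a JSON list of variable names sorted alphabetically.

Answer: ["m", "p", "x"]

Working:
Per-block:
  n0: def={h,p} ue=∅
  n1: def={m,x} ue=∅
  n2: def={h,p,t} ue=∅
  n3: def={p,t} ue={p}
  n4: def={m,x} ue={m,x}
  n5: def={m} ue={m,p}
  n6: def={h,m,p} ue={p}
  n7: def={t,x} ue={m}

Liveness:
  n0: in=∅ out={p}
  n1: in={p} out={m,p,x}
  n2: in=∅ out=∅
  n3: in={m,p,x} out={m,p,x}
  n4: in={m,p,x} out={m,p,x}
  n5: in={m,p,x} out={m,p,x}
  n6: in={p} out=∅
  n7: in={m} out=∅

live-out(n5) = ["m", "p", "x"]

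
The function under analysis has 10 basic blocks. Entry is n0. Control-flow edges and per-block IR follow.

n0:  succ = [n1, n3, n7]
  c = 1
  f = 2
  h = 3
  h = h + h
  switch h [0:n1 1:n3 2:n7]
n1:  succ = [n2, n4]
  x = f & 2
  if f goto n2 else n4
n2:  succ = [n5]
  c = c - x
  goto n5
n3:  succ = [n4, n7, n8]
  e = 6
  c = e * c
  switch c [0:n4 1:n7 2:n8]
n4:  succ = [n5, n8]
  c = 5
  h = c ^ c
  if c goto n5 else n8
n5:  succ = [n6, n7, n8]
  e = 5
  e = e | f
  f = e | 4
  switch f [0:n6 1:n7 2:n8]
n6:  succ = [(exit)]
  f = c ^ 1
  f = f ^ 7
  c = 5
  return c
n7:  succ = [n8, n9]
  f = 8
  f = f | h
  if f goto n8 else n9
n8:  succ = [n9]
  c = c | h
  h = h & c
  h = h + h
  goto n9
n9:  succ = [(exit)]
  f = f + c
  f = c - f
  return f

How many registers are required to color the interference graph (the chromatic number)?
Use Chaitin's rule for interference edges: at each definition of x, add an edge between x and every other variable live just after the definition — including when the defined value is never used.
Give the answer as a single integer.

Answer: 4

Working:
Per-block:
  n0: {c,f,h} / ∅
  n1: {x} / {f}
  n2: {c} / {c,x}
  n3: {c,e} / {c}
  n4: {c,h} / ∅
  n5: {e,f} / {f}
  n6: {c,f} / {c}
  n7: {f} / {h}
  n8: {c,h} / {c,h}
  n9: {f} / {c,f}

Live sets:
  live n0: ∅→{c,f,h}
  live n1: {c,f,h}→{c,f,h,x}
  live n2: {c,f,h,x}→{c,f,h}
  live n3: {c,f,h}→{c,f,h}
  live n4: {f}→{c,f,h}
  live n5: {c,f,h}→{c,f,h}
  live n6: {c}→∅
  live n7: {c,h}→{c,f,h}
  live n8: {c,f,h}→{c,f}
  live n9: {c,f}→∅

Interference:
  c↔{e,f,h,x}
  e↔{c,f,h}
  f↔{c,e,h,x}
  h↔{c,e,f,x}
  x↔{c,f,h}

Registers:
  lower bound: {c,e,f,h} mutually conflict ⇒ χ ≥ 4
  4-colouring: R0={c}  R1={f}  R2={h}  R3={e,x}
  χ = 4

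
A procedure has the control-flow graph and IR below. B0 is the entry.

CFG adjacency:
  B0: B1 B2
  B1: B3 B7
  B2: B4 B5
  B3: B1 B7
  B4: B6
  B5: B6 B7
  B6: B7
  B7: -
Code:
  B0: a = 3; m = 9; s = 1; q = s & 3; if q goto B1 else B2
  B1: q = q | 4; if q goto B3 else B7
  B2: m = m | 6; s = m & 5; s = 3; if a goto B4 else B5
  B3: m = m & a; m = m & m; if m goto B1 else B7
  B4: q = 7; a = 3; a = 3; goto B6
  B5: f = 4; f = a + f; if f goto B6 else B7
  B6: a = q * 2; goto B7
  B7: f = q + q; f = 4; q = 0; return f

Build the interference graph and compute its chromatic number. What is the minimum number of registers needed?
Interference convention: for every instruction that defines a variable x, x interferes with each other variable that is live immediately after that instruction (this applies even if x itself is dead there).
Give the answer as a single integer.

def/use:
  B0: def={a,m,q,s} ue=∅
  B1: def={q} ue={q}
  B2: def={m,s} ue={a,m}
  B3: def={m} ue={a,m}
  B4: def={a,q} ue=∅
  B5: def={f} ue={a}
  B6: def={a} ue={q}
  B7: def={f,q} ue={q}

Liveness:
  B0: in=∅ out={a,m,q}
  B1: in={a,m,q} out={a,m,q}
  B2: in={a,m,q} out={a,q}
  B3: in={a,m,q} out={a,m,q}
  B4: in=∅ out={q}
  B5: in={a,q} out={q}
  B6: in={q} out={q}
  B7: in={q} out=∅

Interfere edges:
  a↔{f,m,q,s}
  f↔{a,q}
  m↔{a,q,s}
  q↔{a,f,m,s}
  s↔{a,m,q}

Colouring:
  lower bound: {a,m,q,s} mutually conflict ⇒ χ ≥ 4
  4-colouring: R0={a}  R1={q}  R2={f,m}  R3={s}
  χ = 4

Answer: 4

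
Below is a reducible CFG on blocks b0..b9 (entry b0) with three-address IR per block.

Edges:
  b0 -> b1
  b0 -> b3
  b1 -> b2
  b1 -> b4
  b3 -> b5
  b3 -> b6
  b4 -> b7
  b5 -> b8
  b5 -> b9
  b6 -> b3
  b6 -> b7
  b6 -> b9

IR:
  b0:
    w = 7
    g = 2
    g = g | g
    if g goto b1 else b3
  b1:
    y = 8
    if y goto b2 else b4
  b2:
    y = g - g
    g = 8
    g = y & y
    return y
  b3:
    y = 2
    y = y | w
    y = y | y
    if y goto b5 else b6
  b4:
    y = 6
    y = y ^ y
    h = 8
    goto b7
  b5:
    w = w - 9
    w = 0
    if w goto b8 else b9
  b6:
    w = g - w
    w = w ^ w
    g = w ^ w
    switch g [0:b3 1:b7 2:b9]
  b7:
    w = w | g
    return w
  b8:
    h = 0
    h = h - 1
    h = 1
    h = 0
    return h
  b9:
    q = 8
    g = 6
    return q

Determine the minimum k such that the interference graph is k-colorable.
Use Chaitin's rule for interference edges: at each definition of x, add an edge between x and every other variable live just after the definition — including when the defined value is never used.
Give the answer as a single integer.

Answer: 3

Analysis:
Per-block:
  b0: def={g,w} ue=∅
  b1: def={y} ue=∅
  b2: def={g,y} ue={g}
  b3: def={y} ue={w}
  b4: def={h,y} ue=∅
  b5: def={w} ue={w}
  b6: def={g,w} ue={g,w}
  b7: def={w} ue={g,w}
  b8: def={h} ue=∅
  b9: def={g,q} ue=∅

Liveness:
  b0 li=∅ lo={g,w}
  b1 li={g,w} lo={g,w}
  b2 li={g} lo=∅
  b3 li={g,w} lo={g,w}
  b4 li={g,w} lo={g,w}
  b5 li={w} lo=∅
  b6 li={g,w} lo={g,w}
  b7 li={g,w} lo=∅
  b8 li=∅ lo=∅
  b9 li=∅ lo=∅

Interference:
  g↔{h,q,w,y}
  h↔{g,w}
  q↔{g}
  w↔{g,h,y}
  y↔{g,w}

Chromatic number:
  clique {g,h,w} ⇒ need ≥ 3
  assign g→R0 h→R2 q→R1 w→R1 y→R2 — no edge inside a register ⇒ χ ≤ 3
  χ = 3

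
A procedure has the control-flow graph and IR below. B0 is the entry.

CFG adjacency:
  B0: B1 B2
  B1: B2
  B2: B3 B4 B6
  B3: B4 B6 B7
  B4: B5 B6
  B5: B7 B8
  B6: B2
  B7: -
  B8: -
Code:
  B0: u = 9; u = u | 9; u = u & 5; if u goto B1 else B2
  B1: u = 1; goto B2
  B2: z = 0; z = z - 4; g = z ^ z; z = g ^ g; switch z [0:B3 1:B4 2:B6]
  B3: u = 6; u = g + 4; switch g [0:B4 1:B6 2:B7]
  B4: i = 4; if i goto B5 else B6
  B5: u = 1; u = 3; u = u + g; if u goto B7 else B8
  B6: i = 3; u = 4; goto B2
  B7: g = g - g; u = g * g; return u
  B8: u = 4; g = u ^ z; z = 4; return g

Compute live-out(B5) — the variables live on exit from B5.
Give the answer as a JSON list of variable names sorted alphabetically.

def/use:
  B0: def={u} ue=∅
  B1: def={u} ue=∅
  B2: def={g,z} ue=∅
  B3: def={u} ue={g}
  B4: def={i} ue=∅
  B5: def={u} ue={g}
  B6: def={i,u} ue=∅
  B7: def={g,u} ue={g}
  B8: def={g,u,z} ue={z}

Liveness:
  live B0: ∅→∅
  live B1: ∅→∅
  live B2: ∅→{g,z}
  live B3: {g,z}→{g,z}
  live B4: {g,z}→{g,z}
  live B5: {g,z}→{g,z}
  live B6: ∅→∅
  live B7: {g}→∅
  live B8: {z}→∅

live-out(B5) = ["g", "z"]

Answer: ["g", "z"]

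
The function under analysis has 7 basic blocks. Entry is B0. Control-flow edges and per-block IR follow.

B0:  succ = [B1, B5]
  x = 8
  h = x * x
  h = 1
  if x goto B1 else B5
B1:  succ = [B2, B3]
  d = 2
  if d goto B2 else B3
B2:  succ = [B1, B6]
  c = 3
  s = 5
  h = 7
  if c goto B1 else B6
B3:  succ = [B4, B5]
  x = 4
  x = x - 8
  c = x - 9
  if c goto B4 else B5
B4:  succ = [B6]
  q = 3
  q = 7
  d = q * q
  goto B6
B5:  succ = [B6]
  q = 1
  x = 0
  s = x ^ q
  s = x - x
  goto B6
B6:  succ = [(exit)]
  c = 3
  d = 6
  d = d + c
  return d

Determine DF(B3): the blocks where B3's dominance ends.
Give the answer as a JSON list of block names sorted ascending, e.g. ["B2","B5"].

idom tree: B1←B0 B2←B1 B3←B1 B4←B3 B5←B0 B6←B0
Dom∩ at merges:
  B1: preds {B0,B2}: {B0} ∩ {B0,B1,B2} = {B0}; idom=B0
  B5: preds {B0,B3}: {B0} ∩ {B0,B1,B3} = {B0}; idom=B0
  B6: preds {B2,B4,B5}: {B0,B1,B2} ∩ {B0,B1,B3,B4} ∩ {B0,B5} = {B0}; idom=B0

Frontier:
  join B1 pred B0: · stop@B0
  join B1 pred B2: B2→B1 stop@B0
  join B5 pred B0: · stop@B0
  join B5 pred B3: B3→B1 stop@B0
  join B6 pred B2: B2→B1 stop@B0
  join B6 pred B4: B4→B3→B1 stop@B0
  join B6 pred B5: B5 stop@B0
  DF(B0)=∅
  DF(B1)={B1,B5,B6}
  DF(B2)={B1,B6}
  DF(B3)={B5,B6}
  DF(B4)={B6}
  DF(B5)={B6}
  DF(B6)=∅

DF(B3) = ["B5", "B6"]

Answer: ["B5", "B6"]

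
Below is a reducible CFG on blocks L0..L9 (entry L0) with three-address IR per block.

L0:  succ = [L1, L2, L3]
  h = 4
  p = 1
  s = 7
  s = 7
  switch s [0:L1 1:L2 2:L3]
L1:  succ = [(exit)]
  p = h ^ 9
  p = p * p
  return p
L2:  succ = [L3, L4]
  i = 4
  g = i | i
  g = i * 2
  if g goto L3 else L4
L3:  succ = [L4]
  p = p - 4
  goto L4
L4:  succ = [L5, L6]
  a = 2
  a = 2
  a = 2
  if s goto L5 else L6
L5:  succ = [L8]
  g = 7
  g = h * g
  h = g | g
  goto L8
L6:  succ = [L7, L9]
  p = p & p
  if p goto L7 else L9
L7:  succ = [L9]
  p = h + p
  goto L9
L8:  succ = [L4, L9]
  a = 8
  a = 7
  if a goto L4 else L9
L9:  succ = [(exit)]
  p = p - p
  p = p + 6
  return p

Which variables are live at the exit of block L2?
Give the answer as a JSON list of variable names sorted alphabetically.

Answer: ["h", "p", "s"]

Derivation:
def/use:
  L0: {h,p,s} / ∅
  L1: {p} / {h}
  L2: {g,i} / ∅
  L3: {p} / {p}
  L4: {a} / {s}
  L5: {g,h} / {h}
  L6: {p} / {p}
  L7: {p} / {h,p}
  L8: {a} / ∅
  L9: {p} / {p}

Liveness:
  live L0: ∅→{h,p,s}
  live L1: {h}→∅
  live L2: {h,p,s}→{h,p,s}
  live L3: {h,p,s}→{h,p,s}
  live L4: {h,p,s}→{h,p,s}
  live L5: {h,p,s}→{h,p,s}
  live L6: {h,p}→{h,p}
  live L7: {h,p}→{p}
  live L8: {h,p,s}→{h,p,s}
  live L9: {p}→∅

live-out(L2) = ["h", "p", "s"]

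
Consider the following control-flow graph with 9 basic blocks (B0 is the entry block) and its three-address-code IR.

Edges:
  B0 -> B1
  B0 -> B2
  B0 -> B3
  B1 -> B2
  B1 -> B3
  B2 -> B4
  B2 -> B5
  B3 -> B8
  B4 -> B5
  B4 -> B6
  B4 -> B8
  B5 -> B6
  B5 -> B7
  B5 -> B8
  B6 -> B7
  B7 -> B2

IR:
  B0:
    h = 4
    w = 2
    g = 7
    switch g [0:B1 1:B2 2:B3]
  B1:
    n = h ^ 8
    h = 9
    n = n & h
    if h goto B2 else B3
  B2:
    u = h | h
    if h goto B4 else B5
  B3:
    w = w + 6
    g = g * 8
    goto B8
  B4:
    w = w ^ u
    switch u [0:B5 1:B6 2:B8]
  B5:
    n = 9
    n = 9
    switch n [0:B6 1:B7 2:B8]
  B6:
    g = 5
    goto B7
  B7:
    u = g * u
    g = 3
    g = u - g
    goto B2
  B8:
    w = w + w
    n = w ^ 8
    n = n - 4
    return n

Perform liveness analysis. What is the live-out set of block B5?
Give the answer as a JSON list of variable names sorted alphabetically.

Per-block:
  B0: {g,h,w} / ∅
  B1: {h,n} / {h}
  B2: {u} / {h}
  B3: {g,w} / {g,w}
  B4: {w} / {u,w}
  B5: {n} / ∅
  B6: {g} / ∅
  B7: {g,u} / {g,u}
  B8: {n,w} / {w}

Live sets:
  B0 li=∅ lo={g,h,w}
  B1 li={g,h,w} lo={g,h,w}
  B2 li={g,h,w} lo={g,h,u,w}
  B3 li={g,w} lo={w}
  B4 li={g,h,u,w} lo={g,h,u,w}
  B5 li={g,h,u,w} lo={g,h,u,w}
  B6 li={h,u,w} lo={g,h,u,w}
  B7 li={g,h,u,w} lo={g,h,w}
  B8 li={w} lo=∅

live-out(B5) = ["g", "h", "u", "w"]

Answer: ["g", "h", "u", "w"]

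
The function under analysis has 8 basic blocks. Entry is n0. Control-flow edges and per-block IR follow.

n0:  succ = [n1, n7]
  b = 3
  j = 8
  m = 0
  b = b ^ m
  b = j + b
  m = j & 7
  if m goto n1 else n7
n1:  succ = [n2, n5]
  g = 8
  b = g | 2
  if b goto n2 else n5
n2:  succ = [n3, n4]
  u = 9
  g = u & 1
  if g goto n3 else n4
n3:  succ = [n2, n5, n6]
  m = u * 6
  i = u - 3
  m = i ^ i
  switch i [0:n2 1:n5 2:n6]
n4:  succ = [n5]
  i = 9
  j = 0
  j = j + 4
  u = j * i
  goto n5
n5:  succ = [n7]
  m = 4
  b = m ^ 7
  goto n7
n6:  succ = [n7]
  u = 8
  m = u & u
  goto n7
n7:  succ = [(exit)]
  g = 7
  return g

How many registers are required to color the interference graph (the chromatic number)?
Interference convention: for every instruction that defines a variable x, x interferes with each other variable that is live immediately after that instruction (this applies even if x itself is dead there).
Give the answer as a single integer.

Answer: 3

Analysis:
Per-block:
  n0 def {b,j,m} use ∅
  n1 def {b,g} use ∅
  n2 def {g,u} use ∅
  n3 def {i,m} use {u}
  n4 def {i,j,u} use ∅
  n5 def {b,m} use ∅
  n6 def {m,u} use ∅
  n7 def {g} use ∅

Liveness:
  n0: in=∅ out=∅
  n1: in=∅ out=∅
  n2: in=∅ out={u}
  n3: in={u} out=∅
  n4: in=∅ out=∅
  n5: in=∅ out=∅
  n6: in=∅ out=∅
  n7: in=∅ out=∅

Interference:
  b↔{j,m}
  g↔{u}
  i↔{j,m}
  j↔{b,i,m}
  m↔{b,i,j,u}
  u↔{g,m}

Chromatic number:
  clique {b,j,m} ⇒ need ≥ 3
  assign b→r2 g→r0 i→r2 j→r1 m→r0 u→r1 — no edge inside a register ⇒ χ ≤ 3
  χ = 3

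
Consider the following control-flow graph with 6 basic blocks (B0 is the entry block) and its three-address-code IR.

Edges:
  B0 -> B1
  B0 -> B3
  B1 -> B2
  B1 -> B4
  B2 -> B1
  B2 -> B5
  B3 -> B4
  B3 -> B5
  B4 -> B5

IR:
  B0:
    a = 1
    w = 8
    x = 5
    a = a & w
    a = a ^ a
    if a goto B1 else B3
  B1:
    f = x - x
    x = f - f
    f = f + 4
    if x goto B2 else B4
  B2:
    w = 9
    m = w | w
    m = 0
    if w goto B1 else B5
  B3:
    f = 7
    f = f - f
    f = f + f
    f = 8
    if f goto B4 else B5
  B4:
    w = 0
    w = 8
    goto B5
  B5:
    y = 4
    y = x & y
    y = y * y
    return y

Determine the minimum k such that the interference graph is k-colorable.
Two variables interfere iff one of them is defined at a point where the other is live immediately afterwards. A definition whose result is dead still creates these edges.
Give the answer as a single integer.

def/use:
  B0: def={a,w,x} ue=∅
  B1: def={f,x} ue={x}
  B2: def={m,w} ue=∅
  B3: def={f} ue=∅
  B4: def={w} ue=∅
  B5: def={y} ue={x}

Liveness:
  B0 li=∅ lo={x}
  B1 li={x} lo={x}
  B2 li={x} lo={x}
  B3 li={x} lo={x}
  B4 li={x} lo={x}
  B5 li={x} lo=∅

Interference:
  a: {w,x}
  f: {x}
  m: {w,x}
  w: {a,m,x}
  x: {a,f,m,w,y}
  y: {x}

Chromatic number:
  clique {a,w,x} ⇒ need ≥ 3
  assign a→r2 f→r1 m→r2 w→r1 x→r0 y→r1 — no edge inside a register ⇒ χ ≤ 3
  χ = 3

Answer: 3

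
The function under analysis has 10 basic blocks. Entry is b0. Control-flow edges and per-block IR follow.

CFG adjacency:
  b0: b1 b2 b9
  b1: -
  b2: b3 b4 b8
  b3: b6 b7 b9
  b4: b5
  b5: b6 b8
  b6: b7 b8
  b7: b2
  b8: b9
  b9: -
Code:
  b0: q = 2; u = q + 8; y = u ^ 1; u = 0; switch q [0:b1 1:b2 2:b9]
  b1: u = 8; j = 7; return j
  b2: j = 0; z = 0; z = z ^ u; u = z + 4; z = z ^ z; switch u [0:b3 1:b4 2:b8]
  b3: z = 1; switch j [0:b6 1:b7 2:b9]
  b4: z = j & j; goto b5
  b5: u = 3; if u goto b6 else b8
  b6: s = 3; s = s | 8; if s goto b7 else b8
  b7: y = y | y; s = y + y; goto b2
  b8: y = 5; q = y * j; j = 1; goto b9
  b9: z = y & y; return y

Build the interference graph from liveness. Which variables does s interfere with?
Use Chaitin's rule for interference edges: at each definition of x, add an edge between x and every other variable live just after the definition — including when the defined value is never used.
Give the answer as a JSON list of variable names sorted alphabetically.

Answer: ["j", "u", "y"]

Analysis:
Block summaries:
  b0: {q,u,y} / ∅
  b1: {j,u} / ∅
  b2: {j,u,z} / {u}
  b3: {z} / {j}
  b4: {z} / {j}
  b5: {u} / ∅
  b6: {s} / ∅
  b7: {s,y} / {y}
  b8: {j,q,y} / {j}
  b9: {z} / {y}

Liveness:
  b0: in=∅ out={u,y}
  b1: in=∅ out=∅
  b2: in={u,y} out={j,u,y}
  b3: in={j,u,y} out={j,u,y}
  b4: in={j,y} out={j,y}
  b5: in={j,y} out={j,u,y}
  b6: in={j,u,y} out={j,u,y}
  b7: in={u,y} out={u,y}
  b8: in={j} out={y}
  b9: in={y} out=∅

Interfere edges:
  j — {s,u,y,z}
  q — {u,y}
  s — {j,u,y}
  u — {j,q,s,y,z}
  y — {j,q,s,u,z}
  z — {j,u,y}

N(s) = ["j", "u", "y"]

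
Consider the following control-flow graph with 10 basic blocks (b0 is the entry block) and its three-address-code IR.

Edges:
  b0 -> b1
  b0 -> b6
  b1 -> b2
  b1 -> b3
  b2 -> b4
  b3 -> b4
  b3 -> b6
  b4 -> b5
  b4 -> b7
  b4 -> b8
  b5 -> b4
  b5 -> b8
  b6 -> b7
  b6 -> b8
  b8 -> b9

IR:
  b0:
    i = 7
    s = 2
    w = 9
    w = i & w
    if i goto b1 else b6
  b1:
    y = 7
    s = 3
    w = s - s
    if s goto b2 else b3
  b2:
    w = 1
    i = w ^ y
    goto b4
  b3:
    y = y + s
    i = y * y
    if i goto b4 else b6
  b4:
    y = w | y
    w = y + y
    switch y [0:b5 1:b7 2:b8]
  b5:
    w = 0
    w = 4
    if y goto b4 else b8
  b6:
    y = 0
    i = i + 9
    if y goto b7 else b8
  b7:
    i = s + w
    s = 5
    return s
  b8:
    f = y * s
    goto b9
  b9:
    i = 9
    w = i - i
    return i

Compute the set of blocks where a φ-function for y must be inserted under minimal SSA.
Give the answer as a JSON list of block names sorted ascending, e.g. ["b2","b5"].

Answer: ["b4", "b6", "b7", "b8"]

Working:
idom tree: b1←b0 b2←b1 b3←b1 b4←b1 b5←b4 b6←b0 b7←b0 b8←b0 b9←b8
Dom∩ at merges:
  b4: preds {b2,b3,b5}: {b0,b1,b2} ∩ {b0,b1,b3} ∩ {b0,b1,b4,b5} = {b0,b1}; idom=b1
  b6: preds {b0,b3}: {b0} ∩ {b0,b1,b3} = {b0}; idom=b0
  b7: preds {b4,b6}: {b0,b1,b4} ∩ {b0,b6} = {b0}; idom=b0
  b8: preds {b4,b5,b6}: {b0,b1,b4} ∩ {b0,b1,b4,b5} ∩ {b0,b6} = {b0}; idom=b0

Frontier:
  join b4 pred b2: b2 stop@b1
  join b4 pred b3: b3 stop@b1
  join b4 pred b5: b5→b4 stop@b1
  join b6 pred b0: · stop@b0
  join b6 pred b3: b3→b1 stop@b0
  join b7 pred b4: b4→b1 stop@b0
  join b7 pred b6: b6 stop@b0
  join b8 pred b4: b4→b1 stop@b0
  join b8 pred b5: b5→b4→b1 stop@b0
  join b8 pred b6: b6 stop@b0
  b0 → ∅
  b1 → {b6,b7,b8}
  b2 → {b4}
  b3 → {b4,b6}
  b4 → {b4,b7,b8}
  b5 → {b4,b8}
  b6 → {b7,b8}
  b7 → ∅
  b8 → ∅
  b9 → ∅

φ for y: defs {b1,b3,b4,b6}
  DF⁺ = {b4,b6,b7,b8}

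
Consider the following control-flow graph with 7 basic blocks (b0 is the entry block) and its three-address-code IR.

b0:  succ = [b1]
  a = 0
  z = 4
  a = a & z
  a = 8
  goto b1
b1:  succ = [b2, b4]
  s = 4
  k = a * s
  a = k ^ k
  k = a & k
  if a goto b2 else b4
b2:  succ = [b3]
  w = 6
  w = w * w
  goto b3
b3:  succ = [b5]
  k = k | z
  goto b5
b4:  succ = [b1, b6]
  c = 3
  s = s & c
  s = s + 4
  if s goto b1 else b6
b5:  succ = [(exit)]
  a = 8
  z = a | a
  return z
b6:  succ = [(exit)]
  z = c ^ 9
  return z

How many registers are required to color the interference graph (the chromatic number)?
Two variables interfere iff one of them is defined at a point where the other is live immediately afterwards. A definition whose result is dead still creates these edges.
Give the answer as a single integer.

Answer: 4

Working:
Per-block:
  b0 def {a,z} use ∅
  b1 def {a,k,s} use {a}
  b2 def {w} use ∅
  b3 def {k} use {k,z}
  b4 def {c,s} use {s}
  b5 def {a,z} use ∅
  b6 def {z} use {c}

Live sets:
  b0 li=∅ lo={a,z}
  b1 li={a,z} lo={a,k,s,z}
  b2 li={k,z} lo={k,z}
  b3 li={k,z} lo=∅
  b4 li={a,s,z} lo={a,c,z}
  b5 li=∅ lo=∅
  b6 li={c} lo=∅

Interfere edges:
  a — {c,k,s,z}
  c — {a,s,z}
  k — {a,s,w,z}
  s — {a,c,k,z}
  w — {k,z}
  z — {a,c,k,s,w}

Colouring:
  {a,c,s,z} pairwise interfere (4-clique) ⇒ χ ≥ 4
  assign a→c1 c→c2 k→c2 s→c3 w→c1 z→c0 — no edge inside a register ⇒ χ ≤ 4
  χ = 4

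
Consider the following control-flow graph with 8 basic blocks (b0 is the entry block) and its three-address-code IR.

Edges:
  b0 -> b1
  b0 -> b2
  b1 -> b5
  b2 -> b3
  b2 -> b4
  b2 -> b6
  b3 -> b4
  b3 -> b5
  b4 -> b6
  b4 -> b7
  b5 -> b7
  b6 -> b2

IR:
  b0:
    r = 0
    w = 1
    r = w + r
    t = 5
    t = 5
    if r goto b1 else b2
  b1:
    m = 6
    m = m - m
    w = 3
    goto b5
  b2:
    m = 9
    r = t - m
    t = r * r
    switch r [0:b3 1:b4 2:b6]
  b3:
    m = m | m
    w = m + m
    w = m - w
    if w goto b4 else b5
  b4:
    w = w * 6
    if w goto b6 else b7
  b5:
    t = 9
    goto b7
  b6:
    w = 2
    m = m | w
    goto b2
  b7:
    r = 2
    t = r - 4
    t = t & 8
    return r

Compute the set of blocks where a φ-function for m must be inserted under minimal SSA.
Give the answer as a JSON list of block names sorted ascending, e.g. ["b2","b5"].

Answer: ["b2", "b4", "b5", "b6", "b7"]

Derivation:
idom tree: b1←b0 b2←b0 b3←b2 b4←b2 b5←b0 b6←b2 b7←b0
Dom∩ at merges:
  b2: preds {b0,b6}: {b0} ∩ {b0,b2,b6} = {b0}; idom=b0
  b4: preds {b2,b3}: {b0,b2} ∩ {b0,b2,b3} = {b0,b2}; idom=b2
  b5: preds {b1,b3}: {b0,b1} ∩ {b0,b2,b3} = {b0}; idom=b0
  b6: preds {b2,b4}: {b0,b2} ∩ {b0,b2,b4} = {b0,b2}; idom=b2
  b7: preds {b4,b5}: {b0,b2,b4} ∩ {b0,b5} = {b0}; idom=b0

DF derivation:
  b2←b0: walk · to b0
  b2←b6: walk b6→b2 to b0
  b4←b2: walk · to b2
  b4←b3: walk b3 to b2
  b5←b1: walk b1 to b0
  b5←b3: walk b3→b2 to b0
  b6←b2: walk · to b2
  b6←b4: walk b4 to b2
  b7←b4: walk b4→b2 to b0
  b7←b5: walk b5 to b0
  b0: DF=∅
  b1: DF={b5}
  b2: DF={b2,b5,b7}
  b3: DF={b4,b5}
  b4: DF={b6,b7}
  b5: DF={b7}
  b6: DF={b2}
  b7: DF=∅

φ for m: defs {b1,b2,b3,b6}
  DF⁺ = {b2,b4,b5,b6,b7}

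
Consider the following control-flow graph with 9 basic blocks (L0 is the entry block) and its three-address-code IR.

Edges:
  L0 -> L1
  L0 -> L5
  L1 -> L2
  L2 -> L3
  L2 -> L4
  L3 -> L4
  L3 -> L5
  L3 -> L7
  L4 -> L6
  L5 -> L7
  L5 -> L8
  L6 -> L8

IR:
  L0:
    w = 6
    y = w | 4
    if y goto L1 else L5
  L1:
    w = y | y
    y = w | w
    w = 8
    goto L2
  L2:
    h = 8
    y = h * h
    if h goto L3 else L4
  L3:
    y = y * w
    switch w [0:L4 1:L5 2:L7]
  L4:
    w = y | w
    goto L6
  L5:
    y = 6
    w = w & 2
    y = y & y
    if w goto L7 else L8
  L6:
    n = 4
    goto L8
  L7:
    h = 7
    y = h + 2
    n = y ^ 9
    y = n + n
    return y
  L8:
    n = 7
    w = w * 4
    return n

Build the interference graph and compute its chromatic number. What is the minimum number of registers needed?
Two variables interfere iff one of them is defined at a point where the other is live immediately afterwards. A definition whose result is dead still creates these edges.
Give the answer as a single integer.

def/use:
  L0: def={w,y} ue=∅
  L1: def={w,y} ue={y}
  L2: def={h,y} ue=∅
  L3: def={y} ue={w,y}
  L4: def={w} ue={w,y}
  L5: def={w,y} ue={w}
  L6: def={n} ue=∅
  L7: def={h,n,y} ue=∅
  L8: def={n,w} ue={w}

Liveness:
  L0 li=∅ lo={w,y}
  L1 li={y} lo={w}
  L2 li={w} lo={w,y}
  L3 li={w,y} lo={w,y}
  L4 li={w,y} lo={w}
  L5 li={w} lo={w}
  L6 li={w} lo={w}
  L7 li=∅ lo=∅
  L8 li={w} lo=∅

Interference:
  h: {w,y}
  n: {w}
  w: {h,n,y}
  y: {h,w}

Chromatic number:
  clique {h,w,y} ⇒ need ≥ 3
  3-colouring: c0={w}  c1={h,n}  c2={y}
  χ = 3

Answer: 3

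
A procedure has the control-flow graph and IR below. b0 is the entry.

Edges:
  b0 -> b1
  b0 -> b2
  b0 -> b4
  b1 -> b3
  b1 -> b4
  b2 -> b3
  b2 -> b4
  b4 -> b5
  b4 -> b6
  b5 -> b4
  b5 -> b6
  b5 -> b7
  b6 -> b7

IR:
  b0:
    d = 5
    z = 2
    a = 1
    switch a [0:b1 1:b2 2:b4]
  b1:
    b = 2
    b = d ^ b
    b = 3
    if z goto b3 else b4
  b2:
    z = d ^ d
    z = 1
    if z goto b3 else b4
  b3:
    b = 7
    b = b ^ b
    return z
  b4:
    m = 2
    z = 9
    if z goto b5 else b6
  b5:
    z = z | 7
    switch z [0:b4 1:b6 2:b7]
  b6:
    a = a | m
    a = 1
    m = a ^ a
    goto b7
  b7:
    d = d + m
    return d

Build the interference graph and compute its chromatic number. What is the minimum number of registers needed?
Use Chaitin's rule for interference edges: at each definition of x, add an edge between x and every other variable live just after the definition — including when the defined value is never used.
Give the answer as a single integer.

Block summaries:
  b0: def={a,d,z} ue=∅
  b1: def={b} ue={d,z}
  b2: def={z} ue={d}
  b3: def={b} ue={z}
  b4: def={m,z} ue=∅
  b5: def={z} ue={z}
  b6: def={a,m} ue={a,m}
  b7: def={d} ue={d,m}

Backward fixpoint:
  b0 li=∅ lo={a,d,z}
  b1 li={a,d,z} lo={a,d,z}
  b2 li={a,d} lo={a,d,z}
  b3 li={z} lo=∅
  b4 li={a,d} lo={a,d,m,z}
  b5 li={a,d,m,z} lo={a,d,m}
  b6 li={a,d,m} lo={d,m}
  b7 li={d,m} lo=∅

Interference:
  a — {b,d,m,z}
  b — {a,d,z}
  d — {a,b,m,z}
  m — {a,d,z}
  z — {a,b,d,m}

Colouring:
  clique {a,b,d,z} ⇒ need ≥ 4
  4-colouring: R0={a}  R1={d}  R2={z}  R3={b,m}
  χ = 4

Answer: 4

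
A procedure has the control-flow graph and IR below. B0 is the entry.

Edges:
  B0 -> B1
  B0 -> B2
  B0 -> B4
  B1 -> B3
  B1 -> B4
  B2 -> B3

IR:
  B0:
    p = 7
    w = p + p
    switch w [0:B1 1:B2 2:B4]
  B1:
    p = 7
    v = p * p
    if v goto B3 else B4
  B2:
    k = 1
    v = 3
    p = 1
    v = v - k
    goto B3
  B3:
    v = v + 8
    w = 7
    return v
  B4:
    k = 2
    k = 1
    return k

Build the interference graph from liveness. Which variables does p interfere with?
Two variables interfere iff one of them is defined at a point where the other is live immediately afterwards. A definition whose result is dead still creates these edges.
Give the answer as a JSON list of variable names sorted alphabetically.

Answer: ["k", "v"]

Working:
Block summaries:
  B0: def={p,w} ue=∅
  B1: def={p,v} ue=∅
  B2: def={k,p,v} ue=∅
  B3: def={v,w} ue={v}
  B4: def={k} ue=∅

Live sets:
  B0 li=∅ lo=∅
  B1 li=∅ lo={v}
  B2 li=∅ lo={v}
  B3 li={v} lo=∅
  B4 li=∅ lo=∅

Conflict graph:
  k — {p,v}
  p — {k,v}
  v — {k,p,w}
  w — {v}

N(p) = ["k", "v"]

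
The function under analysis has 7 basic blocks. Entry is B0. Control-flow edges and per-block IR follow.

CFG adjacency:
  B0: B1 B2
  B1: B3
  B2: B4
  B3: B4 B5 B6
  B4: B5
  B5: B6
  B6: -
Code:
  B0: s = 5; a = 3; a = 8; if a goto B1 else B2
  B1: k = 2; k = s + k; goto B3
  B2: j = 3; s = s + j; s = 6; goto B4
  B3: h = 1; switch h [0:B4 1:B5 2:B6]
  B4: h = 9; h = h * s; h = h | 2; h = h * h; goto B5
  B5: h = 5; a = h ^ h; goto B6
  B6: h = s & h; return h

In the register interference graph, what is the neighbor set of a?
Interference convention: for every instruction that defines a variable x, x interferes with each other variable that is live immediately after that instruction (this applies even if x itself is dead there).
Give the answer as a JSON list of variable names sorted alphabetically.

Answer: ["h", "s"]

Derivation:
Block summaries:
  B0: def={a,s} ue=∅
  B1: def={k} ue={s}
  B2: def={j,s} ue={s}
  B3: def={h} ue=∅
  B4: def={h} ue={s}
  B5: def={a,h} ue=∅
  B6: def={h} ue={h,s}

Live sets:
  live B0: ∅→{s}
  live B1: {s}→{s}
  live B2: {s}→{s}
  live B3: {s}→{h,s}
  live B4: {s}→{s}
  live B5: {s}→{h,s}
  live B6: {h,s}→∅

Interfere edges:
  a: {h,s}
  h: {a,s}
  j: {s}
  k: {s}
  s: {a,h,j,k}

N(a) = ["h", "s"]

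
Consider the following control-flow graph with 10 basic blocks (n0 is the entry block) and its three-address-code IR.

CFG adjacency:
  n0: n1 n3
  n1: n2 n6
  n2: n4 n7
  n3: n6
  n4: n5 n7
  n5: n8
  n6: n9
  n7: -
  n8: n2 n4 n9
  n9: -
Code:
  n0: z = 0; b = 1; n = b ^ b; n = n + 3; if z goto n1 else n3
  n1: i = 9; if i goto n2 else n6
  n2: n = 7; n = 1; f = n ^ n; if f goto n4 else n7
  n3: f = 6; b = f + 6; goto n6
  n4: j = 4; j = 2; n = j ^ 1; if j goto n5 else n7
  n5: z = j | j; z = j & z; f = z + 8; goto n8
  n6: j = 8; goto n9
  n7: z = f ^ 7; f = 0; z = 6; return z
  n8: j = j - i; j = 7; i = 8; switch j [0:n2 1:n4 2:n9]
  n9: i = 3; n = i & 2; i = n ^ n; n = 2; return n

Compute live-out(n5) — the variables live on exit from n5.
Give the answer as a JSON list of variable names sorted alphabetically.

Per-block:
  n0: {b,n,z} / ∅
  n1: {i} / ∅
  n2: {f,n} / ∅
  n3: {b,f} / ∅
  n4: {j,n} / ∅
  n5: {f,z} / {j}
  n6: {j} / ∅
  n7: {f,z} / {f}
  n8: {i,j} / {i,j}
  n9: {i,n} / ∅

Liveness:
  n0: in=∅ out=∅
  n1: in=∅ out={i}
  n2: in={i} out={f,i}
  n3: in=∅ out=∅
  n4: in={f,i} out={f,i,j}
  n5: in={i,j} out={f,i,j}
  n6: in=∅ out=∅
  n7: in={f} out=∅
  n8: in={f,i,j} out={f,i}
  n9: in=∅ out=∅

live-out(n5) = ["f", "i", "j"]

Answer: ["f", "i", "j"]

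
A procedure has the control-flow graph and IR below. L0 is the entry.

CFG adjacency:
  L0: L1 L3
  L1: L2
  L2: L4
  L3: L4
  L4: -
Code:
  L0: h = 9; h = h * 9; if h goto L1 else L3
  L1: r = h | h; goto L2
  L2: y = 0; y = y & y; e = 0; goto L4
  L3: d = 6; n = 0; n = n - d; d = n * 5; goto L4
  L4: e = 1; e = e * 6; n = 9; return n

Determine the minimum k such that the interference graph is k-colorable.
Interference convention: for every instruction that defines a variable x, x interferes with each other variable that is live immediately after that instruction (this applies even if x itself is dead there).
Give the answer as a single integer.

Answer: 2

Analysis:
Per-block:
  L0: {h} / ∅
  L1: {r} / {h}
  L2: {e,y} / ∅
  L3: {d,n} / ∅
  L4: {e,n} / ∅

Backward fixpoint:
  L0 li=∅ lo={h}
  L1 li={h} lo=∅
  L2 li=∅ lo=∅
  L3 li=∅ lo=∅
  L4 li=∅ lo=∅

Interference:
  d: {n}
  e: ∅
  h: ∅
  n: {d}
  r: ∅
  y: ∅

Registers:
  {d,n} pairwise interfere (2-clique) ⇒ χ ≥ 2
  assign d→c0 e→c0 h→c0 n→c1 r→c0 y→c0 — no edge inside a register ⇒ χ ≤ 2
  χ = 2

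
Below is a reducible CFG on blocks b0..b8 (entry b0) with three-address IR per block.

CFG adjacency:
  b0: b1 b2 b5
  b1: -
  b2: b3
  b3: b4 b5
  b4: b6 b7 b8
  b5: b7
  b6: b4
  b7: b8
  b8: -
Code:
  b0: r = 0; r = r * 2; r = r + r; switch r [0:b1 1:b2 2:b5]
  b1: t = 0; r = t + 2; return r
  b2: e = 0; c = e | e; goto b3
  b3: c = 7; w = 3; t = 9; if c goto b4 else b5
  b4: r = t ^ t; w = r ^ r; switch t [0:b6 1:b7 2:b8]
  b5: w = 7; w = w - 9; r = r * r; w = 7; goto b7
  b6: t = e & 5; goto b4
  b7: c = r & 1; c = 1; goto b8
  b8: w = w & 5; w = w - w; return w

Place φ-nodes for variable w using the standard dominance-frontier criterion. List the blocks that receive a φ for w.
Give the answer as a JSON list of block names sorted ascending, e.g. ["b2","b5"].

idom tree: b1←b0 b2←b0 b3←b2 b4←b3 b5←b0 b6←b4 b7←b0 b8←b0
Join-block Dom:
  b4: preds {b3,b6}: {b0,b2,b3} ∩ {b0,b2,b3,b4,b6} = {b0,b2,b3}; idom=b3
  b5: preds {b0,b3}: {b0} ∩ {b0,b2,b3} = {b0}; idom=b0
  b7: preds {b4,b5}: {b0,b2,b3,b4} ∩ {b0,b5} = {b0}; idom=b0
  b8: preds {b4,b7}: {b0,b2,b3,b4} ∩ {b0,b7} = {b0}; idom=b0

DF derivation:
  join b4 pred b3: · stop@b3
  join b4 pred b6: b6→b4 stop@b3
  join b5 pred b0: · stop@b0
  join b5 pred b3: b3→b2 stop@b0
  join b7 pred b4: b4→b3→b2 stop@b0
  join b7 pred b5: b5 stop@b0
  join b8 pred b4: b4→b3→b2 stop@b0
  join b8 pred b7: b7 stop@b0
  b0 → ∅
  b1 → ∅
  b2 → {b5,b7,b8}
  b3 → {b5,b7,b8}
  b4 → {b4,b7,b8}
  b5 → {b7}
  b6 → {b4}
  b7 → {b8}
  b8 → ∅

φ for w: defs {b3,b4,b5,b8}
  DF⁺ = {b4,b5,b7,b8}

Answer: ["b4", "b5", "b7", "b8"]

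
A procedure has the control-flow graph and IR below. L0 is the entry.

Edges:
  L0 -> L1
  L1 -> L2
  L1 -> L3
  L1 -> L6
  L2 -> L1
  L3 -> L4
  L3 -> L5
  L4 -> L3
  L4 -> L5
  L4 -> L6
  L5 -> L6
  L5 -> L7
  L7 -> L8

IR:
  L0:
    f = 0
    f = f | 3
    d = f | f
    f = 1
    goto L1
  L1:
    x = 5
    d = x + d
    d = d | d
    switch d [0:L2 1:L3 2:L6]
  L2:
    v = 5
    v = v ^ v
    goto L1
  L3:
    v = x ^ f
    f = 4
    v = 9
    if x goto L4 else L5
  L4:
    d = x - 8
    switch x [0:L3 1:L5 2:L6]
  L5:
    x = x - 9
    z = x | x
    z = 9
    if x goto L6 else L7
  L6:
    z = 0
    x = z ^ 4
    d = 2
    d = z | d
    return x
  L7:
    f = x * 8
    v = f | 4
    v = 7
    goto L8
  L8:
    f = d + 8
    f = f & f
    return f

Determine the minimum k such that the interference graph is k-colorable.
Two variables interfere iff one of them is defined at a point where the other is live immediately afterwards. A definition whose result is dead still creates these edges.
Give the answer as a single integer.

Block summaries:
  L0 def {d,f} use ∅
  L1 def {d,x} use {d}
  L2 def {v} use ∅
  L3 def {f,v} use {f,x}
  L4 def {d} use {x}
  L5 def {x,z} use {x}
  L6 def {d,x,z} use ∅
  L7 def {f,v} use {x}
  L8 def {f} use {d}

Live sets:
  L0 li=∅ lo={d,f}
  L1 li={d,f} lo={d,f,x}
  L2 li={d,f} lo={d,f}
  L3 li={d,f,x} lo={d,f,x}
  L4 li={f,x} lo={d,f,x}
  L5 li={d,x} lo={d,x}
  L6 li=∅ lo=∅
  L7 li={d,x} lo={d}
  L8 li={d} lo=∅

Conflict graph:
  d: {f,v,x,z}
  f: {d,v,x}
  v: {d,f,x}
  x: {d,f,v,z}
  z: {d,x}

Chromatic number:
  lower bound: {d,f,v,x} mutually conflict ⇒ χ ≥ 4
  assign d→r0 f→r2 v→r3 x→r1 z→r2 — no edge inside a register ⇒ χ ≤ 4
  χ = 4

Answer: 4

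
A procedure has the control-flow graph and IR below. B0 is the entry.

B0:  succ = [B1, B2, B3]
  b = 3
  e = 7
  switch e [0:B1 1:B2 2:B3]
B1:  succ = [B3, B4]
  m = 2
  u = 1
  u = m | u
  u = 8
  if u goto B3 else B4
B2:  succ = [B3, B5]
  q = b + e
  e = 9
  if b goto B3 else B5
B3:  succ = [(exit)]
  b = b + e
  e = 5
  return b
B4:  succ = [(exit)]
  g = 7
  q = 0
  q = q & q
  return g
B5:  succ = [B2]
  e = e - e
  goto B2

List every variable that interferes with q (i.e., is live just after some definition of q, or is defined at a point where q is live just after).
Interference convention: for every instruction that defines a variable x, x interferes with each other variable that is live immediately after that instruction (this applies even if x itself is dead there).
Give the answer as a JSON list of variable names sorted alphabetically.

Answer: ["b", "g"]

Working:
def/use:
  B0 def {b,e} use ∅
  B1 def {m,u} use ∅
  B2 def {e,q} use {b,e}
  B3 def {b,e} use {b,e}
  B4 def {g,q} use ∅
  B5 def {e} use {e}

Live sets:
  B0 li=∅ lo={b,e}
  B1 li={b,e} lo={b,e}
  B2 li={b,e} lo={b,e}
  B3 li={b,e} lo=∅
  B4 li=∅ lo=∅
  B5 li={b,e} lo={b,e}

Conflict graph:
  b: {e,m,q,u}
  e: {b,m,u}
  g: {q}
  m: {b,e,u}
  q: {b,g}
  u: {b,e,m}

N(q) = ["b", "g"]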